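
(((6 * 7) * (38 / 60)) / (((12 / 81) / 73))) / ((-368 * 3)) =-87381 / 7360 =-11.87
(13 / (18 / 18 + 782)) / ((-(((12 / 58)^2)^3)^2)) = -158606626954175777 / 58773123072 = -2698625.13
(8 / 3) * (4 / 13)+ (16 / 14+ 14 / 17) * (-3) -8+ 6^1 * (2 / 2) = -32852 / 4641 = -7.08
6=6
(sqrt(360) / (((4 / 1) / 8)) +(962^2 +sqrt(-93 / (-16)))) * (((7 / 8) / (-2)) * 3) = -4858581 / 4- 63 * sqrt(10) / 4- 21 * sqrt(93) / 64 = -1214698.22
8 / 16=1 / 2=0.50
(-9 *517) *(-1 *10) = 46530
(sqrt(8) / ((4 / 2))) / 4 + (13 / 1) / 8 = sqrt(2) / 4 + 13 / 8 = 1.98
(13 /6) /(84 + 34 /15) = 65 /2588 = 0.03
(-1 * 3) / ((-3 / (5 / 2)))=5 / 2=2.50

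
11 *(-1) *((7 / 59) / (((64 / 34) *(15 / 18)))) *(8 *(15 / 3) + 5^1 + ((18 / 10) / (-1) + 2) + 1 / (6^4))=-383407409 / 10195200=-37.61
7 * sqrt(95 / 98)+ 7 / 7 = 1+ sqrt(190) / 2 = 7.89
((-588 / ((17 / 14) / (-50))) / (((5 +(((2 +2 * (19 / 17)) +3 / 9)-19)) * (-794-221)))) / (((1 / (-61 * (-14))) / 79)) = 2380200480 / 13949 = 170635.92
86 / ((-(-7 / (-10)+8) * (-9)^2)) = -0.12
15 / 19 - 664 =-12601 / 19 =-663.21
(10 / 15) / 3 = 2 / 9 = 0.22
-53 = -53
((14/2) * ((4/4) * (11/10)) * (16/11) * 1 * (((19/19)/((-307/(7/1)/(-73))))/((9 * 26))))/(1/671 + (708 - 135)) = 2400167/17262850995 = 0.00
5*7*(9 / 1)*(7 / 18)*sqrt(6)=245*sqrt(6) / 2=300.06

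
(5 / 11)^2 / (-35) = -0.01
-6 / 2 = -3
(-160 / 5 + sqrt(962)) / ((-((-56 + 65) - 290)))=-32 / 281 + sqrt(962) / 281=-0.00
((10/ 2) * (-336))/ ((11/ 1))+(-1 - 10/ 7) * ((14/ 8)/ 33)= -20177/ 132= -152.86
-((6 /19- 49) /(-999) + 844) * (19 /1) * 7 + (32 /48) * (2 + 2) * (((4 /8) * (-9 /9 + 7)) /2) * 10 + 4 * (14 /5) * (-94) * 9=-121693.68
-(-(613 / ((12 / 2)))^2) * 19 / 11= 7139611 / 396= 18029.32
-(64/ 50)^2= -1024/ 625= -1.64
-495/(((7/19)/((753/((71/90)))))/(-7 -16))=14659667550/497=29496312.98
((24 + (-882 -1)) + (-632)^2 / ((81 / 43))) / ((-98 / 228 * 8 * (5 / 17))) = -5525125919 / 26460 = -208810.50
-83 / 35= -2.37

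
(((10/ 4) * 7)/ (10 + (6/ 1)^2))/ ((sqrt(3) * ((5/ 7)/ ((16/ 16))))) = 0.31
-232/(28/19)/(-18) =551/63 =8.75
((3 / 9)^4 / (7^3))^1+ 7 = 194482 / 27783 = 7.00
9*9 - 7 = 74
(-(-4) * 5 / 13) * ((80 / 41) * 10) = 16000 / 533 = 30.02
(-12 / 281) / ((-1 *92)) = 3 / 6463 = 0.00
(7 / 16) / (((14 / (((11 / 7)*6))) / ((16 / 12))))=11 / 28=0.39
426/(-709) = -0.60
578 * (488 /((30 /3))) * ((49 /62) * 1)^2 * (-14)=-1185162412 /4805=-246651.91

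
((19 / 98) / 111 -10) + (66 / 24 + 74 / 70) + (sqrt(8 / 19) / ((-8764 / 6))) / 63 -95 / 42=-919519 / 108780 -sqrt(38) / 874209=-8.45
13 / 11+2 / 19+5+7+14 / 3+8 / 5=61301 / 3135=19.55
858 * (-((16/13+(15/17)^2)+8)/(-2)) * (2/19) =2481930/5491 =452.00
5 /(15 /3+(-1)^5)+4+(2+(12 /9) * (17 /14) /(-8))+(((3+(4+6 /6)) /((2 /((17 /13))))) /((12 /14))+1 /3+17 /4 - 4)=4999 /364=13.73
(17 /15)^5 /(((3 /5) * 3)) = 1419857 /1366875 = 1.04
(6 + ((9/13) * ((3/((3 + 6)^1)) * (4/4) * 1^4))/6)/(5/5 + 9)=157/260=0.60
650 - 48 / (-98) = 31874 / 49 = 650.49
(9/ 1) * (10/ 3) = 30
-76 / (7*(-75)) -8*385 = -3079.86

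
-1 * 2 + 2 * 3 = 4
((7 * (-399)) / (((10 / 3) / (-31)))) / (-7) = -37107 / 10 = -3710.70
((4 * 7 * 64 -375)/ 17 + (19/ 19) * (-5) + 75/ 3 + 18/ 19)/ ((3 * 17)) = 33689/ 16473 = 2.05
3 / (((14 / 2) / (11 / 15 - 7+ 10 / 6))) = -1.97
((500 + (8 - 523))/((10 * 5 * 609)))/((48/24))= -1/4060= -0.00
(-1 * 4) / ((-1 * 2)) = 2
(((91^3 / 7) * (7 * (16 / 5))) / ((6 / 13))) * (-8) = -626971072 / 15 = -41798071.47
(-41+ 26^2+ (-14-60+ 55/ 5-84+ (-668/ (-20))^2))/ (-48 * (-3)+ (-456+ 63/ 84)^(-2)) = 132936767649/ 11937748000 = 11.14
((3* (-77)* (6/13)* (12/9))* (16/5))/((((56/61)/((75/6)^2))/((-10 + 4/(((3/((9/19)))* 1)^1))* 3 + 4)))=460977000/247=1866303.64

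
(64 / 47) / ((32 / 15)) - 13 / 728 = 1633 / 2632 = 0.62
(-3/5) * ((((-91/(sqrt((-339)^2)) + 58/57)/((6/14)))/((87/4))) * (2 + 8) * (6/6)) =-270200/560367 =-0.48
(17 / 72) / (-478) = -17 / 34416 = -0.00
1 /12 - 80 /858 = -17 /1716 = -0.01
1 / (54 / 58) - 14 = -349 / 27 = -12.93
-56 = -56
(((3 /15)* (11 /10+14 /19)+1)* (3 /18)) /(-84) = -433 /159600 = -0.00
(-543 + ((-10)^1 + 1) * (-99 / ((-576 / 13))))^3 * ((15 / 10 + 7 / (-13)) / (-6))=390064969394325 / 13631488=28614995.62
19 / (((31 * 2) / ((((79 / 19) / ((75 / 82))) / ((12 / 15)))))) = 3239 / 1860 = 1.74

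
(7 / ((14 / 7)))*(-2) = -7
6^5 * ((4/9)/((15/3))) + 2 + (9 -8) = 3471/5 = 694.20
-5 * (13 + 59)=-360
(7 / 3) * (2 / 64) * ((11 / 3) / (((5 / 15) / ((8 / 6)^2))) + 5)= 1547 / 864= 1.79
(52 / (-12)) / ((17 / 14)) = -182 / 51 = -3.57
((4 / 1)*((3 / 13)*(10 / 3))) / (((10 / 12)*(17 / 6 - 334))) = -288 / 25831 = -0.01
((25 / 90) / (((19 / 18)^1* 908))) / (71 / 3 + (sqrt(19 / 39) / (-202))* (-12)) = 141232845 / 11532963397412 - 4545* sqrt(741) / 5766481698706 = 0.00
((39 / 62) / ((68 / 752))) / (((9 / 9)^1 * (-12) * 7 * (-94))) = 13 / 14756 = 0.00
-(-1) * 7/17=7/17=0.41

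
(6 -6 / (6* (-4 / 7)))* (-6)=-93 / 2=-46.50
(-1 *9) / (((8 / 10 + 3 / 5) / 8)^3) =-576000 / 343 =-1679.30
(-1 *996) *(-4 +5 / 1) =-996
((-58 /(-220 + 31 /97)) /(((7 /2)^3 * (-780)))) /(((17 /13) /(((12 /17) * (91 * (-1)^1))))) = 585104 /1508783745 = 0.00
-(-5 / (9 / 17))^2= -7225 / 81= -89.20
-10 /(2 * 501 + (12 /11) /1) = -55 /5517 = -0.01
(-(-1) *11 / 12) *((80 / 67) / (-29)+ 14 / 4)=147851 / 46632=3.17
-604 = -604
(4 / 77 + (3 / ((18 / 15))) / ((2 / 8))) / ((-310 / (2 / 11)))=-774 / 131285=-0.01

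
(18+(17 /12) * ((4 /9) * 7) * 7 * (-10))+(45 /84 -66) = -269123 /756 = -355.98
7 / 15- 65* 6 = -5843 / 15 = -389.53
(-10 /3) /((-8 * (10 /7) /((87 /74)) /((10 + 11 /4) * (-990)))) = -5124735 /1184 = -4328.32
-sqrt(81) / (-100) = 9 / 100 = 0.09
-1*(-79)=79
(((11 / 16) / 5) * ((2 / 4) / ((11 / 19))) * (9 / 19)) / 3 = 3 / 160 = 0.02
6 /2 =3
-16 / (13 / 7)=-8.62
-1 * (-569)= 569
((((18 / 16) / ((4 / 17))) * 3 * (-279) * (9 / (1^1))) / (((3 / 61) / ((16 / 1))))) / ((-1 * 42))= 7811721 / 28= 278990.04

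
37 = 37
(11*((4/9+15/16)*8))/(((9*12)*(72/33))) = 0.52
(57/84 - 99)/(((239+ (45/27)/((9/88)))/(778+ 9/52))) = -299.70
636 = 636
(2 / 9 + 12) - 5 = 65 / 9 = 7.22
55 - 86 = -31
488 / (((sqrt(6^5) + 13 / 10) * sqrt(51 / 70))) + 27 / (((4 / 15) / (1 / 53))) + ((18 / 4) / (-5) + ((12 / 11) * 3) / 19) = -63440 * sqrt(3570) / 39648981 + 261999 / 221540 + 3513600 * sqrt(595) / 13216327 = 7.57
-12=-12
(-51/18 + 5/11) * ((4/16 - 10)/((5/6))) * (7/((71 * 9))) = 14287/46860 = 0.30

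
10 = 10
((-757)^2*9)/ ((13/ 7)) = 36102087/ 13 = 2777083.62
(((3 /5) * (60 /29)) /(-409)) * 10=-360 /11861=-0.03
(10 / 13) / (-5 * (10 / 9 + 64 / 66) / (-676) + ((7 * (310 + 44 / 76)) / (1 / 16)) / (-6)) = -489060 / 3685896439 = -0.00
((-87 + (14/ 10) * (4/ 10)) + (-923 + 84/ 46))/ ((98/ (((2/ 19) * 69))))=-74.68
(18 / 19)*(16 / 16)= 18 / 19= 0.95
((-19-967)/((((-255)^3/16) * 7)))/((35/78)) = 24128/79655625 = 0.00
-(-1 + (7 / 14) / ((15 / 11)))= 19 / 30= 0.63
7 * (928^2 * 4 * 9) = 217018368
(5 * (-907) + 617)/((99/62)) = -80972/33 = -2453.70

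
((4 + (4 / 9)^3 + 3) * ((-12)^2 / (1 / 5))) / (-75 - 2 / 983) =-406332880 / 5971887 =-68.04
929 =929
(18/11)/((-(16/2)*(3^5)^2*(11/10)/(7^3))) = -1715/1587762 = -0.00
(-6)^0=1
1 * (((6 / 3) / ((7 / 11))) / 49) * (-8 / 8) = -22 / 343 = -0.06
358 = 358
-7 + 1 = -6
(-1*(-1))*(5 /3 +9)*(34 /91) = 1088 /273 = 3.99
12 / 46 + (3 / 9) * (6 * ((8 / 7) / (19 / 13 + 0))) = 5582 / 3059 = 1.82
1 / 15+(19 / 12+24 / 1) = 513 / 20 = 25.65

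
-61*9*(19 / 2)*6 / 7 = -31293 / 7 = -4470.43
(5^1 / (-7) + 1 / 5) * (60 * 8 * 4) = -6912 / 7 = -987.43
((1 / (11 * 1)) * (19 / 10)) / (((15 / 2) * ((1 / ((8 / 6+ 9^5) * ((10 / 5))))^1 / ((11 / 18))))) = 3365869 / 2025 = 1662.16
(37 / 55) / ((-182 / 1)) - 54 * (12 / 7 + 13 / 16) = -5463463 / 40040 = -136.45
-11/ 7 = -1.57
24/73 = 0.33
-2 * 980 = -1960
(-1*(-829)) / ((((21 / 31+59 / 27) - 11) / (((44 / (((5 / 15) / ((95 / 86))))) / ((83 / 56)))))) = -34804669680 / 3472637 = -10022.55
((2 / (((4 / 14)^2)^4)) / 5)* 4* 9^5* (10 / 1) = 340405734249 / 16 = 21275358390.56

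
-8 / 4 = -2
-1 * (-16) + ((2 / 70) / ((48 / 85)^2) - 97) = -1304923 / 16128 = -80.91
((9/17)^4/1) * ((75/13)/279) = 54675/33658963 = 0.00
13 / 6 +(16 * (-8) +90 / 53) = -39475 / 318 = -124.14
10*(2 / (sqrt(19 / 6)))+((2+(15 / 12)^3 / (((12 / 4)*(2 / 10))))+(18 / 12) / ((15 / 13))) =17.79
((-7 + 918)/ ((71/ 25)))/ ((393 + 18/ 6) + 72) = 22775/ 33228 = 0.69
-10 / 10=-1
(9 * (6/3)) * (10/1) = 180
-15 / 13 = -1.15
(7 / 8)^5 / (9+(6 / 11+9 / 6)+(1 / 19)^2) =9534371 / 205373440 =0.05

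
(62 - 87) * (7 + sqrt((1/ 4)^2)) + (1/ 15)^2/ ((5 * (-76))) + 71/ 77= -296797238/ 1645875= -180.33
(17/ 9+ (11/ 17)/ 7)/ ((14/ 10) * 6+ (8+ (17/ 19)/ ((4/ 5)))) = 806360/ 7129647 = 0.11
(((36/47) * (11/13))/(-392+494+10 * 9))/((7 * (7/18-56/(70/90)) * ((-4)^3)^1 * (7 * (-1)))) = -297/19758781952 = -0.00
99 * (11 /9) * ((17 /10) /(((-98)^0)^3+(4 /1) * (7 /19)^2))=742577 /5570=133.32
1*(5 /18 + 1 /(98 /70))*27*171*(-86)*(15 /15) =-2757375 /7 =-393910.71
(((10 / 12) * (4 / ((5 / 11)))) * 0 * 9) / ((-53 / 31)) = 0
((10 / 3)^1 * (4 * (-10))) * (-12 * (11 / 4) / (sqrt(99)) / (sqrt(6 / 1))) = 200 * sqrt(66) / 9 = 180.53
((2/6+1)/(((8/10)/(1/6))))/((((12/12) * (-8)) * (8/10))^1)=-25/576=-0.04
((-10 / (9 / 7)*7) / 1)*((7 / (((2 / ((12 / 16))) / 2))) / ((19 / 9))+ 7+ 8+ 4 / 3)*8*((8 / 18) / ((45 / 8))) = -26913152 / 41553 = -647.68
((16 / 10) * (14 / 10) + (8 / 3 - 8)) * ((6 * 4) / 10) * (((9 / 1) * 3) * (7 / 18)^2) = -11368 / 375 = -30.31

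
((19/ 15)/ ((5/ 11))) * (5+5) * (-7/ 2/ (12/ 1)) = -1463/ 180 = -8.13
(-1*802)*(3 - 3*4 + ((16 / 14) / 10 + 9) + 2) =-1695.66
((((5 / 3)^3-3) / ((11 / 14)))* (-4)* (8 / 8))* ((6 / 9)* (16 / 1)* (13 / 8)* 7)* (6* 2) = -326144 / 27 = -12079.41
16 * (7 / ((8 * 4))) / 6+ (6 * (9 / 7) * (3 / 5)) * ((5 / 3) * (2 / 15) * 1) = 677 / 420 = 1.61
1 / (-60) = -1 / 60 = -0.02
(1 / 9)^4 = 1 / 6561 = 0.00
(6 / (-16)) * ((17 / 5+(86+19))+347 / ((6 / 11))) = -22337 / 80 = -279.21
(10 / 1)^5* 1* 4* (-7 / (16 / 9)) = -1575000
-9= -9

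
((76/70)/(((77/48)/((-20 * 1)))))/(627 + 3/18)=-43776/2028257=-0.02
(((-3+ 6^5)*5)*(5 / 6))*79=5117225 / 2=2558612.50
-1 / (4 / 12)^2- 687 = -696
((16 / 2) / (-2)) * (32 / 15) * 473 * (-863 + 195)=40443392 / 15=2696226.13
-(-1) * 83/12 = 6.92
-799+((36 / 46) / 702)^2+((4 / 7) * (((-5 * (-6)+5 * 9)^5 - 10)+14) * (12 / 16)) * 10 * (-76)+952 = -772935269007.00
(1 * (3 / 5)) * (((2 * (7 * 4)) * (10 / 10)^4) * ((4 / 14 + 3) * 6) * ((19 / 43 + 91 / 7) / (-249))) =-638112 / 17845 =-35.76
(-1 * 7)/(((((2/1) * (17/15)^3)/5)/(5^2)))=-2953125/9826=-300.54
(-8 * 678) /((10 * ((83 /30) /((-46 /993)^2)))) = -3825728 /9093563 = -0.42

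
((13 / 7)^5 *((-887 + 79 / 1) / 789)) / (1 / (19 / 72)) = -712511267 / 119346507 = -5.97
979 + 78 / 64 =31367 / 32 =980.22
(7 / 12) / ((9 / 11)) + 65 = 7097 / 108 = 65.71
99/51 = 33/17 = 1.94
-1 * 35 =-35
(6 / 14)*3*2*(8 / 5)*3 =432 / 35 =12.34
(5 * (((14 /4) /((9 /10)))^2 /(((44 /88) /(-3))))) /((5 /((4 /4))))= -90.74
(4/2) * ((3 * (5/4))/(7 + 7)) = 15/28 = 0.54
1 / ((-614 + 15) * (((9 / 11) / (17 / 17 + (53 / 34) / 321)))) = -120637 / 58837374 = -0.00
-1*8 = -8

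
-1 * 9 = -9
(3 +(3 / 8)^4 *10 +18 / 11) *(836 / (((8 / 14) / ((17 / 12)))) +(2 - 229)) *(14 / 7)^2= 803958247 / 22528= 35687.07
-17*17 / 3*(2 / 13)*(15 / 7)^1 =-2890 / 91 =-31.76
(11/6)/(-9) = -11/54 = -0.20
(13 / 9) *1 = 13 / 9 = 1.44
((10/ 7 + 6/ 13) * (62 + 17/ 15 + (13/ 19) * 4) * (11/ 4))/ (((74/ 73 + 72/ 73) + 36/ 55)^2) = 5372175545/ 110566092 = 48.59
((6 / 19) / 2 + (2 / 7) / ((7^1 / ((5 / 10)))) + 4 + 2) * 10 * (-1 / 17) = -3.63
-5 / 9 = -0.56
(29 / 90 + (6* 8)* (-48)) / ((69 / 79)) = -16379149 / 6210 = -2637.54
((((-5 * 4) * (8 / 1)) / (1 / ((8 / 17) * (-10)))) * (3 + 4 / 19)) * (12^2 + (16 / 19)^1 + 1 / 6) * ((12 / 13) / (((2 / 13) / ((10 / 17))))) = 129074048000 / 104329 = 1237182.84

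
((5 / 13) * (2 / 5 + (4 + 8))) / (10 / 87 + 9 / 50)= 269700 / 16679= 16.17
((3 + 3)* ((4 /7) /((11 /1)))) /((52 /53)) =318 /1001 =0.32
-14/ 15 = -0.93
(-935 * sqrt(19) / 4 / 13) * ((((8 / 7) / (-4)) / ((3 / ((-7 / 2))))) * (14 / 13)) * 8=-26180 * sqrt(19) / 507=-225.08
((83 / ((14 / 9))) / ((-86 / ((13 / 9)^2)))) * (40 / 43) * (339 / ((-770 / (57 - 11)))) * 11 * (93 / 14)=1130141363 / 634207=1781.98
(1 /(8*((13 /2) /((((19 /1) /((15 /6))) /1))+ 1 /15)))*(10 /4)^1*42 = 29925 /2102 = 14.24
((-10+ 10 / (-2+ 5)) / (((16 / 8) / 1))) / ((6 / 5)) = -2.78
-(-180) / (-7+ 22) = 12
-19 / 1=-19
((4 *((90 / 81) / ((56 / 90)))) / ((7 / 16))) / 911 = 800 / 44639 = 0.02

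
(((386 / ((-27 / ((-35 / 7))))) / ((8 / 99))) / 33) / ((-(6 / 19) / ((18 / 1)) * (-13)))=18335 / 156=117.53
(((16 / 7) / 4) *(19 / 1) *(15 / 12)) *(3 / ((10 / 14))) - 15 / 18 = 337 / 6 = 56.17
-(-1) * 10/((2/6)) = 30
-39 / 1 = -39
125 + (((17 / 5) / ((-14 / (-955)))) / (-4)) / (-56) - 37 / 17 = 6603167 / 53312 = 123.86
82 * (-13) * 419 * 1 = -446654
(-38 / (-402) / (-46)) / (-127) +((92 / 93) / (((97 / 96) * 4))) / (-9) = -287909305 / 10592837082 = -0.03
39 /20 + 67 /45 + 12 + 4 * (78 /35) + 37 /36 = 533 /21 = 25.38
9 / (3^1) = 3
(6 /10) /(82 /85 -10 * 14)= -51 /11818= -0.00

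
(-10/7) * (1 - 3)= 20/7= 2.86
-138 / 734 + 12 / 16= 825 / 1468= 0.56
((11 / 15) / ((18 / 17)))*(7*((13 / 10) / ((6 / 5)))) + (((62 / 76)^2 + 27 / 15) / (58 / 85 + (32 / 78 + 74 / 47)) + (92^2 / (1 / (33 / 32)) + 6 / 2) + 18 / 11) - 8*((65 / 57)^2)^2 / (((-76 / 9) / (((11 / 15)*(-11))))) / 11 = 160218117851510814521 / 18335498436493920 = 8738.14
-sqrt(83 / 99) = -sqrt(913) / 33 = -0.92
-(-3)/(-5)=-3/5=-0.60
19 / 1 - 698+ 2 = -677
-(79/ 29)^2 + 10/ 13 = -72723/ 10933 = -6.65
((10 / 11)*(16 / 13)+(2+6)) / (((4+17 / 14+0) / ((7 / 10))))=63896 / 52195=1.22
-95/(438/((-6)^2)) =-570/73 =-7.81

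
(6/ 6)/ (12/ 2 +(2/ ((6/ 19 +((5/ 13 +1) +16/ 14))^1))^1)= 2458/ 16477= 0.15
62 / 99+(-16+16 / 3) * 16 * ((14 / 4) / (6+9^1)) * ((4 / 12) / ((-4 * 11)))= 1378 / 1485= 0.93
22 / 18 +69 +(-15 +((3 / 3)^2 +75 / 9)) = 64.56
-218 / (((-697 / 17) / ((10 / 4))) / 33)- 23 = 17042 / 41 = 415.66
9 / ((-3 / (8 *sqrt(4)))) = -48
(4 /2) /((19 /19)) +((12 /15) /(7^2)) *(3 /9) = 2.01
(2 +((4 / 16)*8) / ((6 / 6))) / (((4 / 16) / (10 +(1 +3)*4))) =416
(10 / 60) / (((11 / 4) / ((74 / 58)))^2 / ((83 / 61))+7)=909016 / 56800935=0.02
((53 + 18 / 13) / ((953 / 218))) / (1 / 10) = 1541260 / 12389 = 124.41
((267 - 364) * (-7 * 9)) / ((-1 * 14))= -873 / 2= -436.50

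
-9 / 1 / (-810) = 1 / 90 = 0.01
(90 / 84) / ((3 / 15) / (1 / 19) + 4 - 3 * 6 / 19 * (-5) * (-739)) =-475 / 1548442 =-0.00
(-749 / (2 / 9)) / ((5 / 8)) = -26964 / 5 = -5392.80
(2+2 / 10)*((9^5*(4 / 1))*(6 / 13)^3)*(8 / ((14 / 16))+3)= 9540428832 / 15379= 620354.30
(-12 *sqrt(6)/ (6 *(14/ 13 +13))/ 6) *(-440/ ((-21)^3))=-5720 *sqrt(6)/ 5084289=-0.00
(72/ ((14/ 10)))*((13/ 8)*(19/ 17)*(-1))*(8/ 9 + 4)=-54340/ 119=-456.64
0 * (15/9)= 0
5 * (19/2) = 95/2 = 47.50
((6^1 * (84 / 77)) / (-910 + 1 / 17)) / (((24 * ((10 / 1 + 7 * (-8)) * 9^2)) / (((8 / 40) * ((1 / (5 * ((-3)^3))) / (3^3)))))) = -17 / 3851625536550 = -0.00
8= 8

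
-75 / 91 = -0.82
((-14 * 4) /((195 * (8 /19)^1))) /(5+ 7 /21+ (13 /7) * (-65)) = 931 /157495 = 0.01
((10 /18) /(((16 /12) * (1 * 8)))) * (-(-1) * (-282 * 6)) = -705 /8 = -88.12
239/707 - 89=-62684/707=-88.66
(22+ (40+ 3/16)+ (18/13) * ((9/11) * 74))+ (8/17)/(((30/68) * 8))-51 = 3265651/34320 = 95.15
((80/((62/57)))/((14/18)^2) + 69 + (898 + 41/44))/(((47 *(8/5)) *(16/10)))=1820465275/201042688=9.06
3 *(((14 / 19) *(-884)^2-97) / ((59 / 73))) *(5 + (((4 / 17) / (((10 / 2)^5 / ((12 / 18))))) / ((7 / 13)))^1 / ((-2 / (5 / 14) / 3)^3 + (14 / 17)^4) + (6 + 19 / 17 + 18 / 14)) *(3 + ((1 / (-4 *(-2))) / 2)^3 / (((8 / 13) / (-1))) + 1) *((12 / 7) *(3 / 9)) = 45190476262173195771134847 / 690330282147430400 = 65462109.12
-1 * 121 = -121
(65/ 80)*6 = 39/ 8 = 4.88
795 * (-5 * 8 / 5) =-6360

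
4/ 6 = 2/ 3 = 0.67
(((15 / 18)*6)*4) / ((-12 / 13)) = -65 / 3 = -21.67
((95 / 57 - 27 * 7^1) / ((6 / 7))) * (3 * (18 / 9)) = -3934 / 3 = -1311.33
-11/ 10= -1.10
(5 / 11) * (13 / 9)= 65 / 99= 0.66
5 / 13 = 0.38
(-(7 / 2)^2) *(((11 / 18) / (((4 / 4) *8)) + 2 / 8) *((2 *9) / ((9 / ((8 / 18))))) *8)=-2303 / 81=-28.43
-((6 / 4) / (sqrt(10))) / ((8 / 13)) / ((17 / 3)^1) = -117 * sqrt(10) / 2720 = -0.14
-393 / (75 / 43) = -5633 / 25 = -225.32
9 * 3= 27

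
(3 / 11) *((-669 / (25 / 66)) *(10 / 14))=-12042 / 35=-344.06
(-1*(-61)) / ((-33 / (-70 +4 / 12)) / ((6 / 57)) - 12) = -122 / 15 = -8.13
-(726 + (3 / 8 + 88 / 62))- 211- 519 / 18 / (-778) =-271691381 / 289416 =-938.76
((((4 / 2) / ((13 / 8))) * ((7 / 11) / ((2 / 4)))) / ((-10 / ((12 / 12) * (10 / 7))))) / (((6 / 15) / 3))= -240 / 143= -1.68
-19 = -19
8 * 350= 2800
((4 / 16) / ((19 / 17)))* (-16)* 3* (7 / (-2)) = 714 / 19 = 37.58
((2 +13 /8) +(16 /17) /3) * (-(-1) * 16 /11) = 3214 /561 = 5.73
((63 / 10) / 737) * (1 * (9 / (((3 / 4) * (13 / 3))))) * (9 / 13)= 10206 / 622765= 0.02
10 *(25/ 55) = 50/ 11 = 4.55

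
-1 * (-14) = 14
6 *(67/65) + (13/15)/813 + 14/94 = 47200154/7451145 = 6.33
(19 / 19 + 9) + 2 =12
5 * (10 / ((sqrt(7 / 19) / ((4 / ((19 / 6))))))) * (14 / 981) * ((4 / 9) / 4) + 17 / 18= 800 * sqrt(133) / 55917 + 17 / 18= 1.11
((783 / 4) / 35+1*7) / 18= 1763 / 2520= 0.70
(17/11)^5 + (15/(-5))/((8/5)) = 8943091/1288408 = 6.94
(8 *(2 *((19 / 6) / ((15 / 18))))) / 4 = 76 / 5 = 15.20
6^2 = 36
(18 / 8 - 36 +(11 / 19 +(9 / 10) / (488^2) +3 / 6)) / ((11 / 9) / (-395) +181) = -1051056162099 / 5822828461568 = -0.18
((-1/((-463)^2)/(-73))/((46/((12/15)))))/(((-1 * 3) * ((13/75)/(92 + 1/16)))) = -7365/37432257304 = -0.00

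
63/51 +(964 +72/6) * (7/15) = 116459/255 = 456.70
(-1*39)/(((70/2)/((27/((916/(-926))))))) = 30.41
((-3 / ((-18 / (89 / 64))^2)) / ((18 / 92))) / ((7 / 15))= -910915 / 4644864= -0.20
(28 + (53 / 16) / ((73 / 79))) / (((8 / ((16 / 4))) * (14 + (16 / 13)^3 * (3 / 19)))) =1539941013 / 1393867840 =1.10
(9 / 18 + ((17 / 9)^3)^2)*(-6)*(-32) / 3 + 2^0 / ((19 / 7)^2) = 563839641217 / 191850201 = 2938.96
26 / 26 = 1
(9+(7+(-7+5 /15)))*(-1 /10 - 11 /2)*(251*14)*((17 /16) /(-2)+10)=-8695393 /5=-1739078.60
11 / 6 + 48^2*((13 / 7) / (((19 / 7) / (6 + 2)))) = 1437905 / 114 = 12613.20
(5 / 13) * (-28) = -140 / 13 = -10.77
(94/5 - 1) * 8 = 712/5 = 142.40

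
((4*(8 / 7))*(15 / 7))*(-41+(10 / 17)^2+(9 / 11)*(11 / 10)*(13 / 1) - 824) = -118321776 / 14161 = -8355.47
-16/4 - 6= -10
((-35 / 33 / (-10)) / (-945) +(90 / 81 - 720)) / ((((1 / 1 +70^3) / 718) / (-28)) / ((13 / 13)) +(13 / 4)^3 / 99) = 515088685216 / 11976107895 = 43.01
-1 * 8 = -8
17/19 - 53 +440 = 7370/19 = 387.89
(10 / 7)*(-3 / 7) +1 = 19 / 49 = 0.39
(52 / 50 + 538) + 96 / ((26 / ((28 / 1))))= 208788 / 325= 642.42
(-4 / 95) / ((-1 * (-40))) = -1 / 950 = -0.00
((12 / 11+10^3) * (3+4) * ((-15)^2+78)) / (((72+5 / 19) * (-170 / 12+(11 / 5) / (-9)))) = -39939532920 / 19588591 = -2038.92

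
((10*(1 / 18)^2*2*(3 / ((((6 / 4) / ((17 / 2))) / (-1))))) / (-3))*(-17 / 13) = -1445 / 3159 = -0.46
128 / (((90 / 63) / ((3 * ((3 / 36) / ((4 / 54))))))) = 1512 / 5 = 302.40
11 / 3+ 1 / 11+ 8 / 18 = 4.20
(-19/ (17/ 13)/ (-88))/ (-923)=-19/ 106216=-0.00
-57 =-57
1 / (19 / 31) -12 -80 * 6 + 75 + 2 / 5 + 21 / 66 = -866619 / 2090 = -414.65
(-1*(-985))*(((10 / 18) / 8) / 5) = 985 / 72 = 13.68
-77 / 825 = -7 / 75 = -0.09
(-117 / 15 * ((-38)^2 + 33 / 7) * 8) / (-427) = 3163992 / 14945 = 211.71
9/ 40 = 0.22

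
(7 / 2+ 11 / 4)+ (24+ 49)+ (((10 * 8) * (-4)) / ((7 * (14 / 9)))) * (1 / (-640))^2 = 9941111 / 125440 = 79.25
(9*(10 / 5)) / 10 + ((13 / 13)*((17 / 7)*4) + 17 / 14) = 891 / 70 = 12.73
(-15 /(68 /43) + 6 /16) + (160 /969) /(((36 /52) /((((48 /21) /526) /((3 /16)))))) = -3508327541 /385328664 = -9.10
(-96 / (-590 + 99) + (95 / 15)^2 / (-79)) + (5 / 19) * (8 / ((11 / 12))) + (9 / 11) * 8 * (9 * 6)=25933577597 / 72962109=355.44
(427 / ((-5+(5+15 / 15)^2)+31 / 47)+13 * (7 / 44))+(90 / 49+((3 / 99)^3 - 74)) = -56.61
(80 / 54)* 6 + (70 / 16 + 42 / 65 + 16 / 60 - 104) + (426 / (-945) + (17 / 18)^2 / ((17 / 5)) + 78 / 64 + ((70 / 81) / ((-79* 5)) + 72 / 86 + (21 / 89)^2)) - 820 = -28811181386226223 / 31733790772320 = -907.90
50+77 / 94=4777 / 94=50.82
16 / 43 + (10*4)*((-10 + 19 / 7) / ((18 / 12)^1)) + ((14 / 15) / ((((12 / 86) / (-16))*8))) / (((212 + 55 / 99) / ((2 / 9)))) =-5024971684 / 25911585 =-193.93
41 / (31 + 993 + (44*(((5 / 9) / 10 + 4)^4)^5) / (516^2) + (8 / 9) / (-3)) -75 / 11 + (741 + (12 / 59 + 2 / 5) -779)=-494062644346594586159868820537864217840453 / 11174148379978083615353375907068432523005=-44.21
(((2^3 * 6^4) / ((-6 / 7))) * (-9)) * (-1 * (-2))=217728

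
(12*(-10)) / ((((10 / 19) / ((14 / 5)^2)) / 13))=-580944 / 25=-23237.76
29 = 29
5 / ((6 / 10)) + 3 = 34 / 3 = 11.33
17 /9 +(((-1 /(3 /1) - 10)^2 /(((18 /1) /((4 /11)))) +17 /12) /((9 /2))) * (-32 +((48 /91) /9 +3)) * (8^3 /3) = -25750164079 /6567561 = -3920.81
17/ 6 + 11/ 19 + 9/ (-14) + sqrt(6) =sqrt(6) + 1105/ 399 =5.22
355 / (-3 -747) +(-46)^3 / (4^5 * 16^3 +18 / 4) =-624792607 / 1258292550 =-0.50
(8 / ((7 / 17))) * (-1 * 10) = -1360 / 7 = -194.29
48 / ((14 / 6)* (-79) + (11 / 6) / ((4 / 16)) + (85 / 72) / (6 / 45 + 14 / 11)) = -267264 / 980861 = -0.27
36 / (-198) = -2 / 11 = -0.18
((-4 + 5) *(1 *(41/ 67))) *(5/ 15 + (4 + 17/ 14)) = 9553/ 2814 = 3.39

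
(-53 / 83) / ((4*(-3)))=53 / 996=0.05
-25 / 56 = -0.45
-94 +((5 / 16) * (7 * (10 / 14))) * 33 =-679 / 16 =-42.44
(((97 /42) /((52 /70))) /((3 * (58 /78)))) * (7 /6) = 3395 /2088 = 1.63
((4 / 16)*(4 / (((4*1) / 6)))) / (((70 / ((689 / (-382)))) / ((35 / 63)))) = -689 / 32088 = -0.02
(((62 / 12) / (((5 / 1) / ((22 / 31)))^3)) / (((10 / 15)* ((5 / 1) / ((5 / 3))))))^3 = 18863581528 / 46801951927734375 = 0.00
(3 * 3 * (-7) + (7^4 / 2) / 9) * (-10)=-6335 / 9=-703.89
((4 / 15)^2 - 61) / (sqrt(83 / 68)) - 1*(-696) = 696 - 27418*sqrt(1411) / 18675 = 640.85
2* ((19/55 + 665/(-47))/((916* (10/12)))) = -107046/2959825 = -0.04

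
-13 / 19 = -0.68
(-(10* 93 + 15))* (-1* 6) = 5670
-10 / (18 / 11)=-55 / 9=-6.11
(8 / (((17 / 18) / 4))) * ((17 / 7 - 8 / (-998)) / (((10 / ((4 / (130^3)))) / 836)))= 0.01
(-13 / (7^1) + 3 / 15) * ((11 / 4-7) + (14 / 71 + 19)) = -24.77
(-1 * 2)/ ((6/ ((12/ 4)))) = -1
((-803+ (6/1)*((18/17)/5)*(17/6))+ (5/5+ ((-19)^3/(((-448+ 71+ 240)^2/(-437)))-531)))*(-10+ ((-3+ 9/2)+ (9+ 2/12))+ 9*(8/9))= -10137.41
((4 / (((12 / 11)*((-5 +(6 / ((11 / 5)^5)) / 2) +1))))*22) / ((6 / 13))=-19487171 / 439497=-44.34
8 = 8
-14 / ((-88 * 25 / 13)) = 91 / 1100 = 0.08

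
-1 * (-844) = 844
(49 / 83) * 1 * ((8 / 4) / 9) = 98 / 747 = 0.13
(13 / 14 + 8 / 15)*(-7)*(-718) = 110213 / 15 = 7347.53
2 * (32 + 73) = 210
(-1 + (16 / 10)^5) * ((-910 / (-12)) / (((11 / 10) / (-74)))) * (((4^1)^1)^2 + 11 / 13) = -1120920402 / 1375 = -815214.84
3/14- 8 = -109/14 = -7.79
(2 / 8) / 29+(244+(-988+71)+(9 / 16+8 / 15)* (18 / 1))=-757789 / 1160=-653.27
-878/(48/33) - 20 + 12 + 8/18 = -44005/72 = -611.18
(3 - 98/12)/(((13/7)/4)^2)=-23.97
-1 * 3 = -3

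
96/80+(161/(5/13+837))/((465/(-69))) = 1976657/1687330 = 1.17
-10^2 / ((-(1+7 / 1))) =25 / 2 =12.50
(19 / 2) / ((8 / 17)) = 323 / 16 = 20.19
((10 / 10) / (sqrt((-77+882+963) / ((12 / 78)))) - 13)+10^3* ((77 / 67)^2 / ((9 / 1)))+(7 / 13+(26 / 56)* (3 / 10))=sqrt(17) / 442+19769453947 / 147059640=134.44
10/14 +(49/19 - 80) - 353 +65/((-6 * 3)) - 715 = -2749073/2394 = -1148.32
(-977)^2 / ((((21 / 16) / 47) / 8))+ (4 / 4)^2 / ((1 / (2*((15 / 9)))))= 5742446534 / 21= 273449834.95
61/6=10.17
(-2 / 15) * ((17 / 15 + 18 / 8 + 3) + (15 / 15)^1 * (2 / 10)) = -79 / 90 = -0.88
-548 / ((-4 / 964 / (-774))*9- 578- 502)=11357848 / 22384079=0.51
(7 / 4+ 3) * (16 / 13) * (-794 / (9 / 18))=-120688 / 13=-9283.69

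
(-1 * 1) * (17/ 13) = -17/ 13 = -1.31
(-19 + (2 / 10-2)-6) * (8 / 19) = -1072 / 95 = -11.28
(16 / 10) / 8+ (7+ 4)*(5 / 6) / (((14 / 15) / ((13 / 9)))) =18127 / 1260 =14.39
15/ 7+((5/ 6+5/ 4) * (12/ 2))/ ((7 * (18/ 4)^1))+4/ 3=244/ 63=3.87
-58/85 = -0.68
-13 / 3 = -4.33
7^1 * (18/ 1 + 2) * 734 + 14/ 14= 102761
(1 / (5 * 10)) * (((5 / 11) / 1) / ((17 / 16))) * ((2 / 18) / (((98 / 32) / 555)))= 4736 / 27489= 0.17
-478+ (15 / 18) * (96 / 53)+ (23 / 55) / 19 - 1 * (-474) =-2.47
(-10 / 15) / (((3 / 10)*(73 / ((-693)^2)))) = -14619.45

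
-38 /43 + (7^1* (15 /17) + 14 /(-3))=1373 /2193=0.63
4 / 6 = 2 / 3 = 0.67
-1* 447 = -447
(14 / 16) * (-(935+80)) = -7105 / 8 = -888.12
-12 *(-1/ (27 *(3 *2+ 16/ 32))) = 8/ 117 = 0.07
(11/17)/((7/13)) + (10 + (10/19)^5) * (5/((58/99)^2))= 73085178677599/495611023642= 147.46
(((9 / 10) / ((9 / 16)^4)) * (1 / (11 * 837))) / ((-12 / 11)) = -8192 / 9152595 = -0.00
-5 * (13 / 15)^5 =-371293 / 151875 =-2.44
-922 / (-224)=461 / 112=4.12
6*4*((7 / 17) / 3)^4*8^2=1229312 / 2255067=0.55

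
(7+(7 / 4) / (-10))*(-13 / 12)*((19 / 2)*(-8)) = 22477 / 40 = 561.92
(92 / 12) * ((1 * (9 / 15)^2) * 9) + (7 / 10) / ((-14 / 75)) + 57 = 78.09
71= 71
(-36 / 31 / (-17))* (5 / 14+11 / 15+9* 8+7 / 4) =5547 / 1085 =5.11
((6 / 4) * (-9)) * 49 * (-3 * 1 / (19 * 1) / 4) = 3969 / 152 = 26.11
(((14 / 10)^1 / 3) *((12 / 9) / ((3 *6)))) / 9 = 14 / 3645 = 0.00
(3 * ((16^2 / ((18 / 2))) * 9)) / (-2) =-384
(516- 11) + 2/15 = 7577/15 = 505.13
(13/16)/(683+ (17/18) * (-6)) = 39/32512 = 0.00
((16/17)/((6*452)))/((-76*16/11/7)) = -77/3503904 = -0.00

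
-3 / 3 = -1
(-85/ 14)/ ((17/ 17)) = -85/ 14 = -6.07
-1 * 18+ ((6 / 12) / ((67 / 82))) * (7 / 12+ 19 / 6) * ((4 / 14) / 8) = -134457 / 7504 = -17.92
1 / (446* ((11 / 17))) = 17 / 4906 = 0.00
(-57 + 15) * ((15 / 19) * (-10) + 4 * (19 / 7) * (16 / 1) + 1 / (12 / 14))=-133255 / 19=-7013.42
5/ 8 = 0.62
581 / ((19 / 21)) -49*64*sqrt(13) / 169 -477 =3138 / 19 -3136*sqrt(13) / 169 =98.25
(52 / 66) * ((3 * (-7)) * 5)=-910 / 11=-82.73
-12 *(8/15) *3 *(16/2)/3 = -256/5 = -51.20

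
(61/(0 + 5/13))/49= 793/245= 3.24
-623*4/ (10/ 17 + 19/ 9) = -54468/ 59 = -923.19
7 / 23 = 0.30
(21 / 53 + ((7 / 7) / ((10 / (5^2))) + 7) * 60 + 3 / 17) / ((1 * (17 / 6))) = 3084516 / 15317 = 201.38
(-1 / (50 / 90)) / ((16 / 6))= -27 / 40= -0.68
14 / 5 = 2.80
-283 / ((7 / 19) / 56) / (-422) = 21508 / 211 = 101.93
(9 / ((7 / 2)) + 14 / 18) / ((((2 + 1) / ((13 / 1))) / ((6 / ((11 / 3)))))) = 5486 / 231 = 23.75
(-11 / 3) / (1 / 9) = -33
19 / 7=2.71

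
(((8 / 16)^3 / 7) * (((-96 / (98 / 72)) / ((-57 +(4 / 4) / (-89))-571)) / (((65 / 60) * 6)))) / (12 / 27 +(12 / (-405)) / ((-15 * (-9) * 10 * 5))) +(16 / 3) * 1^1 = 134598707639936 / 25233973081863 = 5.33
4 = 4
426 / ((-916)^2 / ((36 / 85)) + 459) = 3834 / 17834071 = 0.00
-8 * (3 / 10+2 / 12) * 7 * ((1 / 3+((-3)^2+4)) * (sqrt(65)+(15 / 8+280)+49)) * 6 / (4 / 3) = -518812 - 1568 * sqrt(65) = -531453.62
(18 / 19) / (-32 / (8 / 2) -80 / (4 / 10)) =-9 / 1976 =-0.00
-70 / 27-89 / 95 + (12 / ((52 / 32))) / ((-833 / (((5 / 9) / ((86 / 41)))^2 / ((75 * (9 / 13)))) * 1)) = -376478059087 / 106667728335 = -3.53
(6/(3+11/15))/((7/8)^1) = 90/49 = 1.84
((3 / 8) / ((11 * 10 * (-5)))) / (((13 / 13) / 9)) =-27 / 4400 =-0.01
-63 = -63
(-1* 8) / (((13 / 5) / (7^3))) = -13720 / 13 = -1055.38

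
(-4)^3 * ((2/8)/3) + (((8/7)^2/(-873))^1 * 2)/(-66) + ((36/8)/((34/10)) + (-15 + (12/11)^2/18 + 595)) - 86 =258727083611/527953734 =490.06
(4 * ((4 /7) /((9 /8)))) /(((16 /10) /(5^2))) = 2000 /63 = 31.75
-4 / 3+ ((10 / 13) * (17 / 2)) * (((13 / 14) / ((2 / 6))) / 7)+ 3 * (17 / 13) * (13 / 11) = 19097 / 3234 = 5.91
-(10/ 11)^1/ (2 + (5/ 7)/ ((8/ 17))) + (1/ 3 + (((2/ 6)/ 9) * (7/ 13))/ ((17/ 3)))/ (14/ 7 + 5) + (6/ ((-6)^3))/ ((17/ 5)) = -26365945/ 120684564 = -0.22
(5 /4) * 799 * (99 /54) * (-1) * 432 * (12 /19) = -9492120 /19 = -499585.26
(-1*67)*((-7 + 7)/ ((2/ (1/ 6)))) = 0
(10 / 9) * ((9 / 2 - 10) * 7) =-385 / 9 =-42.78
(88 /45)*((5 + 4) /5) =88 /25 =3.52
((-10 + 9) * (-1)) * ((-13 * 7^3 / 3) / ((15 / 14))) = -62426 / 45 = -1387.24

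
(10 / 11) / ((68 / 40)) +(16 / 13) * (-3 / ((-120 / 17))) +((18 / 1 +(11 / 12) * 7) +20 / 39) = 3790511 / 145860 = 25.99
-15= -15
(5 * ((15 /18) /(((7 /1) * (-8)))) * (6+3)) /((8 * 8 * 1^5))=-75 /7168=-0.01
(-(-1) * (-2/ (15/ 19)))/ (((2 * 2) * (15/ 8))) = -76/ 225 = -0.34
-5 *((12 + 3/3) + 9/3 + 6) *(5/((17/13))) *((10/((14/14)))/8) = -17875/34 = -525.74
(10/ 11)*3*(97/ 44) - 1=1213/ 242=5.01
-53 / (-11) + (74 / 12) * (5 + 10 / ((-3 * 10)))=3326 / 99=33.60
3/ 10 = 0.30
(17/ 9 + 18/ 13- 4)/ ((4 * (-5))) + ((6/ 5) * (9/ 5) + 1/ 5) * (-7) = -192859/ 11700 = -16.48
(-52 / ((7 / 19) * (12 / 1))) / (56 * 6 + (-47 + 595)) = -19 / 1428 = -0.01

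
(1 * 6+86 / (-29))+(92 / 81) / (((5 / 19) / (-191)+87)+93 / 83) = 3.05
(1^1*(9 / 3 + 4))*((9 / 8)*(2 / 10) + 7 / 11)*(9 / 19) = 23877 / 8360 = 2.86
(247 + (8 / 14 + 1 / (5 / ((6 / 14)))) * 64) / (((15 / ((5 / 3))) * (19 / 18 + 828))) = 20234 / 522305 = 0.04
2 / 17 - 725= -724.88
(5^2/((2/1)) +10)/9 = 5/2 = 2.50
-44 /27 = -1.63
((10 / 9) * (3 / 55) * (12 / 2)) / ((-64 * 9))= -1 / 1584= -0.00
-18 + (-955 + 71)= -902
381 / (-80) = -381 / 80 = -4.76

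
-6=-6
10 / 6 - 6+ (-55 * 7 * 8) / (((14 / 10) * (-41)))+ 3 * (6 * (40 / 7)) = 131029 / 861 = 152.18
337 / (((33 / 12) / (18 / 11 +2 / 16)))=52235 / 242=215.85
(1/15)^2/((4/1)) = 1/900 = 0.00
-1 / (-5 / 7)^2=-49 / 25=-1.96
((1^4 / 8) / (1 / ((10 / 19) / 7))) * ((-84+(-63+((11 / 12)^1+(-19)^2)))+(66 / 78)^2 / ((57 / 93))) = 41630905 / 20499024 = 2.03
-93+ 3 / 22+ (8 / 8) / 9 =-18365 / 198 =-92.75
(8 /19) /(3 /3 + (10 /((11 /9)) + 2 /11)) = 88 /1957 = 0.04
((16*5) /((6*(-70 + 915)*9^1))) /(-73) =-8 /333099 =-0.00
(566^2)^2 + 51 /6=205255933489 /2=102627966744.50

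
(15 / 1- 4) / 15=11 / 15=0.73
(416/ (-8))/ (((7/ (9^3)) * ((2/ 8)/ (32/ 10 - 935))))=706453488/ 35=20184385.37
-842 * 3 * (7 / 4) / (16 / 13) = -114933 / 32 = -3591.66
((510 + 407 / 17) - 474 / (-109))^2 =994908497401 / 3433609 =289755.91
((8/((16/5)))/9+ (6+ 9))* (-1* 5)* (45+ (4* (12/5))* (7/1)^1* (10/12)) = -138875/18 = -7715.28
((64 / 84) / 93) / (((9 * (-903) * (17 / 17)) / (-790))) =0.00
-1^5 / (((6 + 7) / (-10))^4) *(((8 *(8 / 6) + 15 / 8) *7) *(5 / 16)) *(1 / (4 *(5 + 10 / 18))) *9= -7111125 / 1827904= -3.89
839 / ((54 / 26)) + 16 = 11339 / 27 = 419.96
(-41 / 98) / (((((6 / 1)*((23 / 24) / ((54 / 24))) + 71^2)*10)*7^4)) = -0.00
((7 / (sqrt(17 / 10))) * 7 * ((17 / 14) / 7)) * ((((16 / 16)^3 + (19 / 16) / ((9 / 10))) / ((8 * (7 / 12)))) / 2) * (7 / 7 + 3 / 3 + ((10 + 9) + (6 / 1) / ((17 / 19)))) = 26219 * sqrt(170) / 7616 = 44.89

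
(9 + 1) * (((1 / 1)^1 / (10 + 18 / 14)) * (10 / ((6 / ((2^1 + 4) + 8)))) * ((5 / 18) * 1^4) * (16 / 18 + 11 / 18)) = 6125 / 711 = 8.61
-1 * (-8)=8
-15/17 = -0.88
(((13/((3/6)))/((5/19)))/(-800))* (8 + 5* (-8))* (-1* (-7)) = 27.66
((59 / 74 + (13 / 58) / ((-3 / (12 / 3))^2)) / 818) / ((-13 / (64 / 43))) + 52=114809887964 / 2207889567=52.00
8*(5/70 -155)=-1239.43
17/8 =2.12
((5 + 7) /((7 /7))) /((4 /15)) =45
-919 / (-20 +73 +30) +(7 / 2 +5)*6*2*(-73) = -618937 / 83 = -7457.07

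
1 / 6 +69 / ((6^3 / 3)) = 9 / 8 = 1.12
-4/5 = -0.80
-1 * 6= -6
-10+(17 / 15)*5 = -4.33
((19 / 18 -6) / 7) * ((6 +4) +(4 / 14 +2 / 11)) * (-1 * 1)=35867 / 4851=7.39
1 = 1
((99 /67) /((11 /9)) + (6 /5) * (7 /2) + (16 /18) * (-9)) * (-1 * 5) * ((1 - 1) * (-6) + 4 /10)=5.18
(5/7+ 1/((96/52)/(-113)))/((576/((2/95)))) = -10163/4596480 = -0.00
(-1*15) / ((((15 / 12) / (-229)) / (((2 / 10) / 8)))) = 687 / 10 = 68.70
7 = 7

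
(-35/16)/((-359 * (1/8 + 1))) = 35/6462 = 0.01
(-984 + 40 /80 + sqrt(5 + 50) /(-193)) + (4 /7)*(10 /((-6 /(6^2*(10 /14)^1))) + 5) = -98503 /98 - sqrt(55) /193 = -1005.17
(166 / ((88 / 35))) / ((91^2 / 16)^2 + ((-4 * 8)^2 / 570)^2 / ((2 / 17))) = 0.00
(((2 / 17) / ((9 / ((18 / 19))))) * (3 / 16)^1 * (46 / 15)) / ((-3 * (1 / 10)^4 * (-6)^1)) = 11500 / 2907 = 3.96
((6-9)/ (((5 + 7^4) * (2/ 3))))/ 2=-3/ 3208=-0.00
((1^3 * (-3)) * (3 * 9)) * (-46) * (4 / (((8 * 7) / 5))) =9315 / 7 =1330.71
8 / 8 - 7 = -6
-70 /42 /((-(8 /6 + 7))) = 0.20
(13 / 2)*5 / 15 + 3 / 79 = 1045 / 474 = 2.20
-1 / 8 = -0.12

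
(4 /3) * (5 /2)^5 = 3125 /24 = 130.21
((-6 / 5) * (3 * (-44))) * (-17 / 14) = -6732 / 35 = -192.34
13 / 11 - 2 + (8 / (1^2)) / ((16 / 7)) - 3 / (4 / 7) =-113 / 44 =-2.57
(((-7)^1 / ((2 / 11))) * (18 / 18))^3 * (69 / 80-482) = 17572411703 / 640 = 27456893.29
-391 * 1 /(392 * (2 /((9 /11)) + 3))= -0.18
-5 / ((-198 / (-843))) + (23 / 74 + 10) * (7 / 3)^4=9373999 / 32967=284.34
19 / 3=6.33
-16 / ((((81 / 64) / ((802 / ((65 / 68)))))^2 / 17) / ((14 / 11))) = -46389901423280128 / 304922475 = -152136707.61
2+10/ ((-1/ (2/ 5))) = -2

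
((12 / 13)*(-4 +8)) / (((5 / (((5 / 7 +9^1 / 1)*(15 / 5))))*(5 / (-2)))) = -19584 / 2275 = -8.61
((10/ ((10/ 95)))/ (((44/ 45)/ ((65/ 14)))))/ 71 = 277875/ 43736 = 6.35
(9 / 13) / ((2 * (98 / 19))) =0.07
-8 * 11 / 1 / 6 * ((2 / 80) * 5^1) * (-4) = 22 / 3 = 7.33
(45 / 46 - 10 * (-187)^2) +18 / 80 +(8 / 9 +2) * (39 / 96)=-5790827039 / 16560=-349687.62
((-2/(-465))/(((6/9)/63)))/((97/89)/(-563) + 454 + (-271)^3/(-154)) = 486138114/155117549636405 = 0.00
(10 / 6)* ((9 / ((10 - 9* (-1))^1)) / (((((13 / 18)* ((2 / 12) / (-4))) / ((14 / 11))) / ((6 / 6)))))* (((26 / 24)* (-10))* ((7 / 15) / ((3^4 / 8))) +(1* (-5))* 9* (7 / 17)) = 264121760 / 415701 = 635.36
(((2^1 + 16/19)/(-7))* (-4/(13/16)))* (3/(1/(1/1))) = 10368/1729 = 6.00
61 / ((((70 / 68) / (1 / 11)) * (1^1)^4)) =2074 / 385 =5.39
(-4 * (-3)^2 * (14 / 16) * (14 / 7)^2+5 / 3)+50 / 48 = -2959 / 24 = -123.29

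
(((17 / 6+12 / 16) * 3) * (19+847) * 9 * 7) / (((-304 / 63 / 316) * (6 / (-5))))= 9730010115 / 304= 32006612.22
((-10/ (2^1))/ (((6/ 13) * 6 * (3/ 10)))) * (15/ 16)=-1625/ 288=-5.64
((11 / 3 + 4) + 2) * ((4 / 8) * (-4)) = -58 / 3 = -19.33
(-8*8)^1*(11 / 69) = -704 / 69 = -10.20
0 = 0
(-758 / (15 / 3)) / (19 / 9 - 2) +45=-6597 / 5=-1319.40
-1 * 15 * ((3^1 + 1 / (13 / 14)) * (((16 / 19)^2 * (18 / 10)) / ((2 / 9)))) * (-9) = 14836608 / 4693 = 3161.43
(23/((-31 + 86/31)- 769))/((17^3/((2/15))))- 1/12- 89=-324494637497/3642596460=-89.08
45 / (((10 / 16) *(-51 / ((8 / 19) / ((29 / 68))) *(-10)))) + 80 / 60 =12172 / 8265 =1.47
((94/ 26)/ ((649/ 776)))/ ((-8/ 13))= -4559/ 649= -7.02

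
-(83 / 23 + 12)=-359 / 23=-15.61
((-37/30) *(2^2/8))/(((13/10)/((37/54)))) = -1369/4212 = -0.33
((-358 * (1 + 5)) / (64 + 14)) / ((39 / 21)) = -2506 / 169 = -14.83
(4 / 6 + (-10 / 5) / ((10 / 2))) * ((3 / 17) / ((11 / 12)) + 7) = 1076 / 561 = 1.92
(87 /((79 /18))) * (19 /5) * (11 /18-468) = -35206.81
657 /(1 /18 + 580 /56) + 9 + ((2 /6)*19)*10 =266525 /1968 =135.43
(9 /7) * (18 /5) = 162 /35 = 4.63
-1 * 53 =-53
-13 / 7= -1.86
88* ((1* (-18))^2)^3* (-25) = -74826892800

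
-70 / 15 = -14 / 3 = -4.67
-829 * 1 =-829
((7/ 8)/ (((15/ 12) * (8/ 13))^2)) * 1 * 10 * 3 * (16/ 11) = 3549/ 55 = 64.53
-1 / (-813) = 1 / 813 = 0.00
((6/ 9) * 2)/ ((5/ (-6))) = -8/ 5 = -1.60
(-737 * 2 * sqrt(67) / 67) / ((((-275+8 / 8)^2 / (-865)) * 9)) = 9515 * sqrt(67) / 337842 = 0.23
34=34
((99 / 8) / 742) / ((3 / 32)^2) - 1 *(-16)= 6640 / 371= 17.90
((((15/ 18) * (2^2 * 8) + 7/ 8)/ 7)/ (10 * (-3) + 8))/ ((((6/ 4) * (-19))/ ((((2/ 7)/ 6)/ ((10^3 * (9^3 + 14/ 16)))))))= 661/ 1614524373000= 0.00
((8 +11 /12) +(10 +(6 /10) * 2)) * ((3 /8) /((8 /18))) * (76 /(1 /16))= 20639.70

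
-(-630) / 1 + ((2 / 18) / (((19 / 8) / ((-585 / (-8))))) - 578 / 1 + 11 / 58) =55.61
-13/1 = -13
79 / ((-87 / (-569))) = 44951 / 87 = 516.68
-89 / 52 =-1.71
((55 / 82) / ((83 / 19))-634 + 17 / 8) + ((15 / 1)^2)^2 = 1361017015 / 27224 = 49993.28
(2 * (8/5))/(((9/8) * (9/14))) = 1792/405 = 4.42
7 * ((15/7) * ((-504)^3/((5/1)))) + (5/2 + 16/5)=-3840721863/10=-384072186.30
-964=-964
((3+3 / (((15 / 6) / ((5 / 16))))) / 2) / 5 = 27 / 80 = 0.34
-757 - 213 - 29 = -999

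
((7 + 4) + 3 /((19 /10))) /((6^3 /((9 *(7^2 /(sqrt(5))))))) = 11711 *sqrt(5) /2280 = 11.49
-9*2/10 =-9/5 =-1.80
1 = 1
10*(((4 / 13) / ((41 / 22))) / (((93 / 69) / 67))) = 82.07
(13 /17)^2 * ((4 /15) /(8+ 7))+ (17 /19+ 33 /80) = 26046439 /19767600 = 1.32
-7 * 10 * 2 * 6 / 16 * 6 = -315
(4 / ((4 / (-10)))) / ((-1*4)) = 5 / 2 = 2.50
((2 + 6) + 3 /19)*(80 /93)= 400 /57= 7.02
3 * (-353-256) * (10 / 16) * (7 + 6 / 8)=-283185 / 32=-8849.53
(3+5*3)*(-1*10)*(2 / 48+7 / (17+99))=-1065 / 58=-18.36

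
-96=-96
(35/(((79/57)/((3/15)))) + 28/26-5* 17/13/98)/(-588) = -15641/1517432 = -0.01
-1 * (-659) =659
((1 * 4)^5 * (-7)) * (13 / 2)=-46592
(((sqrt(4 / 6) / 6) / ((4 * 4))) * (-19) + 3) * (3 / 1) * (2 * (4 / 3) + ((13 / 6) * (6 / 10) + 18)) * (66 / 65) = 65241 / 325 - 137731 * sqrt(6) / 31200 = 189.93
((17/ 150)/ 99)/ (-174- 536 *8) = -17/ 66260700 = -0.00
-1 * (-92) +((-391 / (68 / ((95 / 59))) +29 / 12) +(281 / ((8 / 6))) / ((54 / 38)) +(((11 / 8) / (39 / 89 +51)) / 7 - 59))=7916838487 / 45377136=174.47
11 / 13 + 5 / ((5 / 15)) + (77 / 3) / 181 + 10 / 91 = 795443 / 49413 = 16.10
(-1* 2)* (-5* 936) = 9360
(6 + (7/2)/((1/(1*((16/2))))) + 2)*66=2376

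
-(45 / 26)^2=-2025 / 676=-3.00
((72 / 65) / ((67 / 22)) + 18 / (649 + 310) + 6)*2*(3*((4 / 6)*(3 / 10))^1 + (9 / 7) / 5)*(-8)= -87.53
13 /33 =0.39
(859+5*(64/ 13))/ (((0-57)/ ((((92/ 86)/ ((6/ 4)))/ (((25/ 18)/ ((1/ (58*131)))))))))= -1056804/ 1008729475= -0.00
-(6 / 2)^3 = -27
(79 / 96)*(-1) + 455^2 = 19874321 / 96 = 207024.18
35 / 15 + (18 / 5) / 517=18149 / 7755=2.34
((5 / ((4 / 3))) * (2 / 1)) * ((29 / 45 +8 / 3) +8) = 509 / 6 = 84.83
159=159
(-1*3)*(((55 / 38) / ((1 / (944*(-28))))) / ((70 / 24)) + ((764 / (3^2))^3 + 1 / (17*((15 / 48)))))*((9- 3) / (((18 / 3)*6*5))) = -59860.34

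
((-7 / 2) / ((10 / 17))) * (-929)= 110551 / 20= 5527.55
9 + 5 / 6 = 59 / 6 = 9.83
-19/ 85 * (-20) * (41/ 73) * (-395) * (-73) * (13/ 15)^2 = 41601716/ 765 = 54381.33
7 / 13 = 0.54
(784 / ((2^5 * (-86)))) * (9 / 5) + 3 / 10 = -0.21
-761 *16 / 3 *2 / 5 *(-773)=18824096 / 15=1254939.73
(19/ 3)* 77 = 1463/ 3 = 487.67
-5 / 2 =-2.50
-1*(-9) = 9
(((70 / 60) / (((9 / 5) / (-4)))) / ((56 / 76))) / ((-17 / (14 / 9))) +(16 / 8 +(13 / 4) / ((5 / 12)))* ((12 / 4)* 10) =1215844 / 4131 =294.32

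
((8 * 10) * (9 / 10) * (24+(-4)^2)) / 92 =720 / 23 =31.30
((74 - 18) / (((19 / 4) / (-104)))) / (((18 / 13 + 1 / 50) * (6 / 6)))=-15142400 / 17347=-872.91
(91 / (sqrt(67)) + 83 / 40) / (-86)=-91*sqrt(67) / 5762-83 / 3440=-0.15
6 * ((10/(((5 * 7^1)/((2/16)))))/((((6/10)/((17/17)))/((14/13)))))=5/13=0.38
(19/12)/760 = 0.00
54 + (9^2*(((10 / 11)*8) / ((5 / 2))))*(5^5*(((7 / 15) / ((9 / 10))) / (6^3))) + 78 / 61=11008828 / 6039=1822.96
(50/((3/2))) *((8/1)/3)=88.89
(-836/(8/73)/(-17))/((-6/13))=-198341/204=-972.26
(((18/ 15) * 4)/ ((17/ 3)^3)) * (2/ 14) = 648/ 171955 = 0.00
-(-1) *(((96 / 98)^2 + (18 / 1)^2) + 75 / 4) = 3300987 / 9604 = 343.71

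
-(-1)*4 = 4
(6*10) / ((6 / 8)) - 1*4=76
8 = 8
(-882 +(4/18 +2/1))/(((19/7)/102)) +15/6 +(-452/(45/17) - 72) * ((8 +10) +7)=-13381609/342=-39127.51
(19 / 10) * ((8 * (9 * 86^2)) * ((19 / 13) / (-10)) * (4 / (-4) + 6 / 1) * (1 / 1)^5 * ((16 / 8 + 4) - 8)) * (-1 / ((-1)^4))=-96118416 / 65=-1478744.86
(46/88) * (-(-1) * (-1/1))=-23/44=-0.52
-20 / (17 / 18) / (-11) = 360 / 187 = 1.93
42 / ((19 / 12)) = 26.53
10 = 10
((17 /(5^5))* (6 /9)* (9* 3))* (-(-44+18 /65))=4.28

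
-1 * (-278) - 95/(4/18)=-299/2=-149.50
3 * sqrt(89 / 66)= 3.48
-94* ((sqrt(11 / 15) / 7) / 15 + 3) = -282-94* sqrt(165) / 1575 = -282.77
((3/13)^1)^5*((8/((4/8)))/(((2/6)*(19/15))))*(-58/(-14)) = 5073840/49381969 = 0.10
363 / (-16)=-22.69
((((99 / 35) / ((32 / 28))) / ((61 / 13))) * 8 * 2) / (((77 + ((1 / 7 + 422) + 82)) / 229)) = 229229 / 68930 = 3.33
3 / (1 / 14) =42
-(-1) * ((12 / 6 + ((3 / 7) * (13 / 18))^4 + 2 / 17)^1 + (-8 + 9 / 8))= -251172877 / 52898832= -4.75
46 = 46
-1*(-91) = 91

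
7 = 7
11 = 11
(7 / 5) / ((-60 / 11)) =-77 / 300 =-0.26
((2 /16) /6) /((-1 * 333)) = -1 /15984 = -0.00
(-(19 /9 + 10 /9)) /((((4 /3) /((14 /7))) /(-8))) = 116 /3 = 38.67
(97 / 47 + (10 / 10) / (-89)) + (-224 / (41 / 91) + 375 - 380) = -85771761 / 171503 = -500.12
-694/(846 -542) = -347/152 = -2.28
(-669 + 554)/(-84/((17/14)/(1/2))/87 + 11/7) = -396865/4051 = -97.97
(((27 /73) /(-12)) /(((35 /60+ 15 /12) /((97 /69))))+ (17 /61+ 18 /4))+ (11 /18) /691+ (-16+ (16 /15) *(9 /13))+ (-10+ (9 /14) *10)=-89752416369923 /6375807047610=-14.08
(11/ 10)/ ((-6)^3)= -11/ 2160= -0.01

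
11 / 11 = 1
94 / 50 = 47 / 25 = 1.88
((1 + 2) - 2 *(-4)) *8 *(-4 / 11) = -32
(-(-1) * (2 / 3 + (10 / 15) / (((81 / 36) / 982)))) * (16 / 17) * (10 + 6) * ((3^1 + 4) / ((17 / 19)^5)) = 34938271918592 / 651714363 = 53609.79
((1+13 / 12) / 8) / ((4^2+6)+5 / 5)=0.01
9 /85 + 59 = 5024 /85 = 59.11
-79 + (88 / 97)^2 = -78.18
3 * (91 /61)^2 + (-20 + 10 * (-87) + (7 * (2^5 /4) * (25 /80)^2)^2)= -3251775703 /3810304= -853.42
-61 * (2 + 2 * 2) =-366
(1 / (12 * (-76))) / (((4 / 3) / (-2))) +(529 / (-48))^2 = 121.46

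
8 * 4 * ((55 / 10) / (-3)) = -176 / 3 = -58.67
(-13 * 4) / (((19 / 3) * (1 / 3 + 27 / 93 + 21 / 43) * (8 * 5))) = -0.18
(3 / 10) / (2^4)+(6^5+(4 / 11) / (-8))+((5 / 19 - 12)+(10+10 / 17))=4419832339 / 568480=7774.82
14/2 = 7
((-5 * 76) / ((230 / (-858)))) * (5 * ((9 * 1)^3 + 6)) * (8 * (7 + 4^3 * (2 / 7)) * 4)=96951254400 / 23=4215271930.43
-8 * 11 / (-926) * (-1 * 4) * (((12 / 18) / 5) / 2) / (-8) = 22 / 6945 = 0.00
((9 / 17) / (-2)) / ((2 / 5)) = -45 / 68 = -0.66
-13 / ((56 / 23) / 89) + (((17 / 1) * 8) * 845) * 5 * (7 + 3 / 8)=237283189 / 56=4237199.80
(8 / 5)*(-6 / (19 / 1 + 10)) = -48 / 145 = -0.33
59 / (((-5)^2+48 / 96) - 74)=-118 / 97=-1.22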